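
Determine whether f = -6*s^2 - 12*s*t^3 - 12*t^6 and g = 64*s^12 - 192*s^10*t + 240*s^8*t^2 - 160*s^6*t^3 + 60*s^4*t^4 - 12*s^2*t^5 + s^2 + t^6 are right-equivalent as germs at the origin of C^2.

Yes.

The Hessian of f at 0 is [[-12, 0], [0, 0]] with rank 1, so corank 1. A Groebner basis of the Jacobian ideal J(f) in C{s,t} is {s*t^2, s + t^3, s^2}; counting standard monomials gives mu = 5. Corank 1: A-series; mu = 5 gives A_5. The Hessian of g at 0 is [[2, 0], [0, 0]] with rank 1, so corank 1. A Groebner basis of the Jacobian ideal J(g) in C{s,t} is {t^5, s}; counting standard monomials gives mu = 5. Corank 1: A-series; mu = 5 gives A_5. Both have type A_5, hence right-equivalent.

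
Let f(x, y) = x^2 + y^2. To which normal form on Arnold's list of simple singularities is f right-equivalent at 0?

A_{1}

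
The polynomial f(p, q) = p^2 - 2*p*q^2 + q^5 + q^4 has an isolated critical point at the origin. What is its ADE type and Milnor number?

Type A4, Milnor number mu = 4.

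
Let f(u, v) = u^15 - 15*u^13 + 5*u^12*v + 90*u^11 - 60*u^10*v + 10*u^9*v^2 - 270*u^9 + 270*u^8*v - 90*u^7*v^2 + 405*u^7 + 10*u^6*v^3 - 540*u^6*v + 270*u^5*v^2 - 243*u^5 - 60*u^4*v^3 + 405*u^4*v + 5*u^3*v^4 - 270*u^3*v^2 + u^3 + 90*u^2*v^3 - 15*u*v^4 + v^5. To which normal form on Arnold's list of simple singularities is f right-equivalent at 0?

E8

The Hessian of f at 0 is [[0, 0], [0, 0]] with rank 0, so corank 2. A Groebner basis of the Jacobian ideal J(f) in C{u,v} is {v^5, u*v^3 - v^4/12, u^2}; counting standard monomials gives mu = 8. Corank 2; j^3 = u^3 is a perfect cube, so E-series; the 5-jet and mu = 8 give E_8.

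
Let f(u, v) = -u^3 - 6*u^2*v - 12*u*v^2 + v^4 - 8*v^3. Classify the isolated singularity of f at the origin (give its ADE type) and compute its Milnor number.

Type E_{6}, Milnor number mu = 6.

The Hessian of f at 0 has rank 0. Corank 2; j^3 = -(u + 2*v)^3 is a perfect cube, so E-series; the 4-jet and mu = 6 give E_6.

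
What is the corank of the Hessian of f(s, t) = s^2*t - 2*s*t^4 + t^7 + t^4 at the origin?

The Hessian at 0 is [[0, 0], [0, 0]] of rank 0; hence corank 2.

2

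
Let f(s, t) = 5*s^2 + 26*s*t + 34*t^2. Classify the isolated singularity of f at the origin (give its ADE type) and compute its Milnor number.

Type A_1, Milnor number mu = 1.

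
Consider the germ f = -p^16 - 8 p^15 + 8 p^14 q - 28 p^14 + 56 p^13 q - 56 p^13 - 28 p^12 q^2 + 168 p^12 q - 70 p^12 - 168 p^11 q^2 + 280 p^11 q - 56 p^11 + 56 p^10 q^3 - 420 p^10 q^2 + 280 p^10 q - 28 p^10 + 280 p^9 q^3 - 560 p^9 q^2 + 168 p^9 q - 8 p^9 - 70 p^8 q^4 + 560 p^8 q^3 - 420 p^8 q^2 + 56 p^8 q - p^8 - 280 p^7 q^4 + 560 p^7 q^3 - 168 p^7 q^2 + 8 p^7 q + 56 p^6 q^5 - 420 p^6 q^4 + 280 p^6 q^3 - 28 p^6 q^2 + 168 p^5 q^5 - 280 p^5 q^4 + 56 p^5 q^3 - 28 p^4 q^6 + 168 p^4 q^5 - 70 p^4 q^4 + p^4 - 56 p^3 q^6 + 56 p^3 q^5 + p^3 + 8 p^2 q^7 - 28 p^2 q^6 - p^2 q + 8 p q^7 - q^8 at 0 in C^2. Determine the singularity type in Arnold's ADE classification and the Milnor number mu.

Type D_9, Milnor number mu = 9.

The Hessian of f at 0 is [[0, 0], [0, 0]] with rank 0, so corank 2. A Groebner basis of the Jacobian ideal J(f) in C{p,q} is {p*q/8 + q^7, p*q^2, p^2 - p*q}; counting standard monomials gives mu = 9. Corank 2; j^3 = p^2*(p - q) has shape L^2 M (L != M), so D-series; mu = 9 gives D_9.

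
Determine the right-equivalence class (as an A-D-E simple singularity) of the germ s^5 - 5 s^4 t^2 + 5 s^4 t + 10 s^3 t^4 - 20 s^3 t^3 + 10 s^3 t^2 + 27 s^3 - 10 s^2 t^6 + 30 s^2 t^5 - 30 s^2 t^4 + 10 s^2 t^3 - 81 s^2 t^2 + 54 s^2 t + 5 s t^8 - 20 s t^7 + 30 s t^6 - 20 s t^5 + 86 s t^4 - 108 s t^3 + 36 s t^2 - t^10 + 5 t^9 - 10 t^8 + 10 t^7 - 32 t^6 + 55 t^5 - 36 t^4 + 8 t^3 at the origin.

E_{8}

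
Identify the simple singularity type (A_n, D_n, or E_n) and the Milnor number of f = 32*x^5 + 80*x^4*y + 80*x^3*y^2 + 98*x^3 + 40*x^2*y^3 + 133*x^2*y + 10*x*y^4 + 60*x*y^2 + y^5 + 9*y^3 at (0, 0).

The Hessian of f at 0 has rank 0. Corank 2; j^3 = (2*x + y)*(7*x + 3*y)^2 has shape L^2 M (L != M), so D-series; mu = 6 gives D_6.

Type D_6, Milnor number mu = 6.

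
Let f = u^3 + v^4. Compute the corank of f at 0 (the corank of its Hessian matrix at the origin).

Hessian at 0 has rank 0.

2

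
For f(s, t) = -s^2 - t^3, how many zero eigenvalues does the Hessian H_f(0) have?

Hessian at 0 has rank 1.

1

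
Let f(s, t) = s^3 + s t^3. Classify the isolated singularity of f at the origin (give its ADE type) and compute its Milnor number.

The Hessian of f at 0 has rank 0. Corank 2; j^3 = s^3 is a perfect cube, so E-series; the 4-jet and mu = 7 give E_7.

Type E7, Milnor number mu = 7.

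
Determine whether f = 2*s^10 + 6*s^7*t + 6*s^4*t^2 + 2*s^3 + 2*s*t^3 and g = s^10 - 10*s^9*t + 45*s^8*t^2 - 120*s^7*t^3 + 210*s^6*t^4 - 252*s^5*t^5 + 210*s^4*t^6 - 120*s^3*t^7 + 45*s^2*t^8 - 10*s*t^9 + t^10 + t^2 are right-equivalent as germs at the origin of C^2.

No.

The Hessian of f at 0 is [[0, 0], [0, 0]] with rank 0, so corank 2. A Groebner basis of the Jacobian ideal J(f) in C{s,t} is {s^3, s*t^2, 3*s^2 + t^3}; counting standard monomials gives mu = 7. Corank 2; j^3 = 2*s^3 is a perfect cube, so E-series; the 4-jet and mu = 7 give E_7. The Hessian of g at 0 is [[0, 0], [0, 2]] with rank 1, so corank 1. A Groebner basis of the Jacobian ideal J(g) in C{s,t} is {s^9, t}; counting standard monomials gives mu = 9. Corank 1: A-series; mu = 9 gives A_9. f is E_7 but g is A_9, hence not right-equivalent.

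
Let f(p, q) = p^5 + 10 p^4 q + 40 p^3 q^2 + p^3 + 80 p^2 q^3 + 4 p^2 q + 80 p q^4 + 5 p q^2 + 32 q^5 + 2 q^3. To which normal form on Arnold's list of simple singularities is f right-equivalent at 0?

The Hessian of f at 0 is [[0, 0], [0, 0]] with rank 0, so corank 2. A Groebner basis of the Jacobian ideal J(f) in C{p,q} is {-p*q/5 + q^4 - q^2/5, p*q^2 + q^3, p^2 + 3*p*q + 2*q^2}; counting standard monomials gives mu = 6. Corank 2; j^3 = (p + q)^2*(p + 2*q) has shape L^2 M (L != M), so D-series; mu = 6 gives D_6.

D_6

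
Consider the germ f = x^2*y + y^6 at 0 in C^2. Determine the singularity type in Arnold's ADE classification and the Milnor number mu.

The Hessian of f at 0 has rank 0. Corank 2; j^3 = x^2*y has shape L^2 M (L != M), so D-series; mu = 7 gives D_7.

Type D_{7}, Milnor number mu = 7.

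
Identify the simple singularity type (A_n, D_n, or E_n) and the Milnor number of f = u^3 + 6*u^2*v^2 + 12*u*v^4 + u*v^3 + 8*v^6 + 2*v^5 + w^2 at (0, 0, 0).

Type E_{7}, Milnor number mu = 7.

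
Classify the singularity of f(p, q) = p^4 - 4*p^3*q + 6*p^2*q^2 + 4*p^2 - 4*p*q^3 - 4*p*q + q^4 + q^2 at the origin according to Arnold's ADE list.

A_3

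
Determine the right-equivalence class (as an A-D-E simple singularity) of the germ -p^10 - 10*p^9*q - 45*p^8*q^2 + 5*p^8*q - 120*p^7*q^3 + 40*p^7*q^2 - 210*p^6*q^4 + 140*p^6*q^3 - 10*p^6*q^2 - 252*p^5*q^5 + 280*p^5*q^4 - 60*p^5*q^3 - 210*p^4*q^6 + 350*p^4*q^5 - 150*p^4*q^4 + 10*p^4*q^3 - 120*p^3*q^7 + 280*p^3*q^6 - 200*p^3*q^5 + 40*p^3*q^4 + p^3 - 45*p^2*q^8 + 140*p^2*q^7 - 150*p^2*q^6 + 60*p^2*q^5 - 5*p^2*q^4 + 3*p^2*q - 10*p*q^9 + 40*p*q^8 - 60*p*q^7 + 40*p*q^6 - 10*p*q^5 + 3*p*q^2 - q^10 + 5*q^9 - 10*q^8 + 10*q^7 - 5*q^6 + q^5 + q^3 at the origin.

E8

The Hessian of f at 0 is [[0, 0], [0, 0]] with rank 0, so corank 2. A Groebner basis of the Jacobian ideal J(f) in C{p,q} is {q^4, p^2 + 2*p*q + q^2}; counting standard monomials gives mu = 8. Corank 2; j^3 = (p + q)^3 is a perfect cube, so E-series; the 5-jet and mu = 8 give E_8.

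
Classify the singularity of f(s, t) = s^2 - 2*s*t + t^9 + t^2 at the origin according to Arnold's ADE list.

A_8

The Hessian of f at 0 has rank 1. Corank 1: A-series; mu = 8 gives A_8.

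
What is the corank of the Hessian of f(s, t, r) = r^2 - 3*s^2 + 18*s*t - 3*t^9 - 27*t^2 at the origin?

1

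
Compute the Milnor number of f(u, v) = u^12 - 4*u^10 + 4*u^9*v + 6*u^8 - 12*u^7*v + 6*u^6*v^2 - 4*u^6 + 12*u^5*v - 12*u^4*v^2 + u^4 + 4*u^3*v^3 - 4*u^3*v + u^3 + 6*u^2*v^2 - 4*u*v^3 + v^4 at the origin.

The Hessian of f at 0 is [[0, 0], [0, 0]] with rank 0, so corank 2. A Groebner basis of the Jacobian ideal J(f) in C{u,v} is {v^4, u*v^2 - v^3/3, u^2}; counting standard monomials gives mu = 6. Corank 2; j^3 = u^3 is a perfect cube, so E-series; the 4-jet and mu = 6 give E_6.

6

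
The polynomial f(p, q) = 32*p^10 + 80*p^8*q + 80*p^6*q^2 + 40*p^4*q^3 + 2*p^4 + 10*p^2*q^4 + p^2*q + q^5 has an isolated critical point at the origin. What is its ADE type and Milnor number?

Type D_{6}, Milnor number mu = 6.

The Hessian of f at 0 has rank 0. Corank 2; j^3 = p^2*q has shape L^2 M (L != M), so D-series; mu = 6 gives D_6.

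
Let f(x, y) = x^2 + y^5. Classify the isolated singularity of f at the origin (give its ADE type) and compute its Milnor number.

Type A_4, Milnor number mu = 4.

The Hessian of f at 0 is [[2, 0], [0, 0]] with rank 1, so corank 1. A Groebner basis of the Jacobian ideal J(f) in C{x,y} is {y^4, x}; counting standard monomials gives mu = 4. Corank 1: A-series; mu = 4 gives A_4.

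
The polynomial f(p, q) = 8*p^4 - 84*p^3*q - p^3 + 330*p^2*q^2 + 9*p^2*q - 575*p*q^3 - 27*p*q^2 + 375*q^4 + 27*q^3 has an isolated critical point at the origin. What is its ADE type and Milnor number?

The Hessian of f at 0 has rank 0. Corank 2; j^3 = -(p - 3*q)^3 is a perfect cube, so E-series; the 4-jet and mu = 7 give E_7.

Type E_7, Milnor number mu = 7.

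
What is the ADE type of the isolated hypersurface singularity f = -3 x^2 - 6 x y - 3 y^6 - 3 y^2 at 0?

The Hessian of f at 0 has rank 1. Corank 1: A-series; mu = 5 gives A_5.

A_{5}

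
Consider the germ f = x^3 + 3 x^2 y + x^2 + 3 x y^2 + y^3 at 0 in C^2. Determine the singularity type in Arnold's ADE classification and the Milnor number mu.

Type A2, Milnor number mu = 2.

The Hessian of f at 0 has rank 1. Corank 1: A-series; mu = 2 gives A_2.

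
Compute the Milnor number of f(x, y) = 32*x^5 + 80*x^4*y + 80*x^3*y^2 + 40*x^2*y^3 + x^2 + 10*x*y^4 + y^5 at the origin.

4

The Hessian of f at 0 is [[2, 0], [0, 0]] with rank 1, so corank 1. A Groebner basis of the Jacobian ideal J(f) in C{x,y} is {y^4, x}; counting standard monomials gives mu = 4. Corank 1: A-series; mu = 4 gives A_4.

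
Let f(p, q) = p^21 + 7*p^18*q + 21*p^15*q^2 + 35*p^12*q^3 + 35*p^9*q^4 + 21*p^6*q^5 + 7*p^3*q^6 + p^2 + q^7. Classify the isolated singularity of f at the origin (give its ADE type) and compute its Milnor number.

Type A6, Milnor number mu = 6.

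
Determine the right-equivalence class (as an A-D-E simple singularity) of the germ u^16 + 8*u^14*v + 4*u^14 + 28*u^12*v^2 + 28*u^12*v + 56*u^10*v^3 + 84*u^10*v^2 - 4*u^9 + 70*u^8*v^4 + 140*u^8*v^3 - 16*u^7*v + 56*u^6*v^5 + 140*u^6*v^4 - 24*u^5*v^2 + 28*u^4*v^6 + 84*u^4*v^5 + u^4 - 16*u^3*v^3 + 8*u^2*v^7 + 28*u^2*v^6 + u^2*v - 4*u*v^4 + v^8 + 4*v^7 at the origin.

The Hessian of f at 0 has rank 0. Corank 2; j^3 = u^2*v has shape L^2 M (L != M), so D-series; mu = 9 gives D_9.

D_{9}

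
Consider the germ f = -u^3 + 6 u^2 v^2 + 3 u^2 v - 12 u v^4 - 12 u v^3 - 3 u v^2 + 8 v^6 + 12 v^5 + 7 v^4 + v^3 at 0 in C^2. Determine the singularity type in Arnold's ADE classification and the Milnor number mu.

Type E_6, Milnor number mu = 6.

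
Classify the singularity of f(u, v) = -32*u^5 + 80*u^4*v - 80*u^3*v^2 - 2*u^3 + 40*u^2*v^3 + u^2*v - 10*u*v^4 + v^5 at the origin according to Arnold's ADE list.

D6

The Hessian of f at 0 has rank 0. Corank 2; j^3 = -u^2*(2*u - v) has shape L^2 M (L != M), so D-series; mu = 6 gives D_6.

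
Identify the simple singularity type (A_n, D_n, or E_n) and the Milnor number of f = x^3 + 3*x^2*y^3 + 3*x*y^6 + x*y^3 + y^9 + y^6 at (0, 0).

The Hessian of f at 0 has rank 0. Corank 2; j^3 = x^3 is a perfect cube, so E-series; the 4-jet and mu = 7 give E_7.

Type E_{7}, Milnor number mu = 7.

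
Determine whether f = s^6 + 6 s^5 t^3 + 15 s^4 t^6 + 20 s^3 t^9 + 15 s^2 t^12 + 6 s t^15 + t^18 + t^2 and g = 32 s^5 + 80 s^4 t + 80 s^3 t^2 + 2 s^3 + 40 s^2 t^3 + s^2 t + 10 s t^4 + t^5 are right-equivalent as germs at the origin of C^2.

No.

The Hessian of f at 0 is [[0, 0], [0, 2]] with rank 1, so corank 1. A Groebner basis of the Jacobian ideal J(f) in C{s,t} is {s^5, t}; counting standard monomials gives mu = 5. Corank 1: A-series; mu = 5 gives A_5. The Hessian of g at 0 is [[0, 0], [0, 0]] with rank 0, so corank 2. A Groebner basis of the Jacobian ideal J(g) in C{s,t} is {-s*t/10 + t^4, s*t^2, s^2 + s*t/2}; counting standard monomials gives mu = 6. Corank 2; j^3 = s^2*(2*s + t) has shape L^2 M (L != M), so D-series; mu = 6 gives D_6. f is A_5 but g is D_6, hence not right-equivalent.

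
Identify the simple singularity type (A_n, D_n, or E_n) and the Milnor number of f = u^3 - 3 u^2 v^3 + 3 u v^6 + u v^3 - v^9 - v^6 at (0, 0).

The Hessian of f at 0 is [[0, 0], [0, 0]] with rank 0, so corank 2. A Groebner basis of the Jacobian ideal J(f) in C{u,v} is {u^3, u*v^2, 3*u^2 + v^3}; counting standard monomials gives mu = 7. Corank 2; j^3 = u^3 is a perfect cube, so E-series; the 4-jet and mu = 7 give E_7.

Type E7, Milnor number mu = 7.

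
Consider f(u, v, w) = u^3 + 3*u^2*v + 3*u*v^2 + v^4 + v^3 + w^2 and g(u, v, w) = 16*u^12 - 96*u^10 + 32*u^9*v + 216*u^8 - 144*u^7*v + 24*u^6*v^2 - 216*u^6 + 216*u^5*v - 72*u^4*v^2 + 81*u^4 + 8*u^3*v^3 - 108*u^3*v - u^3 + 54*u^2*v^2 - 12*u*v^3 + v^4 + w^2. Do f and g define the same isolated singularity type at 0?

The Hessian of f at 0 has rank 1. Corank 2; j^3 = (u + v)^3 is a perfect cube, so E-series; the 4-jet and mu = 6 give E_6. The Hessian of g at 0 has rank 1. Corank 2; j^3 = -u^3 is a perfect cube, so E-series; the 4-jet and mu = 6 give E_6. Both have type E_6, hence right-equivalent.

Yes.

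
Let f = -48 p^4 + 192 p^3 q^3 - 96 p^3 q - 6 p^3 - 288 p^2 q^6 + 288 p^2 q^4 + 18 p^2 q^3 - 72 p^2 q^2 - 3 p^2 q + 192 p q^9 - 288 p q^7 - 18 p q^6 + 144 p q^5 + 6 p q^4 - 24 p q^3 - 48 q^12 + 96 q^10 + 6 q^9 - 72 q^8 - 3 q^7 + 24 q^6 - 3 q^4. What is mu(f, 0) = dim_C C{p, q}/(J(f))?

The Hessian of f at 0 has rank 0. Corank 2; j^3 = -3*p^2*(2*p + q) has shape L^2 M (L != M), so D-series; mu = 5 gives D_5.

5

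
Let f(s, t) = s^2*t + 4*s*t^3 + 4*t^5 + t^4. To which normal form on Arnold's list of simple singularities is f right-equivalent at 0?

The Hessian of f at 0 has rank 0. Corank 2; j^3 = s^2*t has shape L^2 M (L != M), so D-series; mu = 5 gives D_5.

D_5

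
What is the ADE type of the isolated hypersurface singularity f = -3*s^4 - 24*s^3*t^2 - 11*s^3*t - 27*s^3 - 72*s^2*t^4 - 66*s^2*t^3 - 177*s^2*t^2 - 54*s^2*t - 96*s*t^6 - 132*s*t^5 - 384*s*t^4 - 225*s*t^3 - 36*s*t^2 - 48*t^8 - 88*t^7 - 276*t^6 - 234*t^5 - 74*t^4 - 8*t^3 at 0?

E_{7}

The Hessian of f at 0 is [[0, 0], [0, 0]] with rank 0, so corank 2. A Groebner basis of the Jacobian ideal J(f) in C{s,t} is {-19683*s^2/78083 - 26244*s*t/78083 + t^4 - 27*t^3/78083 - 8748*t^2/78083, s^3 + 52218*s^2/78083 + 69624*s*t/78083 + 69622*t^3/234249 + 23208*t^2/78083, s^2*t - 52245*s^2/78083 - 69660*s*t/78083 - 312977*t^3/702747 - 23220*t^2/78083, 39204*s^2/78083 + s*t^2 + 52272*s*t/78083 + 468982*t^3/702747 + 17424*t^2/78083}; counting standard monomials gives mu = 7. Corank 2; j^3 = -(3*s + 2*t)^3 is a perfect cube, so E-series; the 4-jet and mu = 7 give E_7.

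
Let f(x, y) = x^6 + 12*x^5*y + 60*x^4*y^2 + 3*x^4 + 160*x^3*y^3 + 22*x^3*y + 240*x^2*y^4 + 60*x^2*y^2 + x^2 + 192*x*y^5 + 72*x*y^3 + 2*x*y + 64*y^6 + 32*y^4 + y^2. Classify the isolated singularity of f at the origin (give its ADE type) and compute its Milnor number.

Type A_{3}, Milnor number mu = 3.

The Hessian of f at 0 is [[2, 2], [2, 2]] with rank 1, so corank 1. A Groebner basis of the Jacobian ideal J(f) in C{x,y} is {y^3, x + y}; counting standard monomials gives mu = 3. Corank 1: A-series; mu = 3 gives A_3.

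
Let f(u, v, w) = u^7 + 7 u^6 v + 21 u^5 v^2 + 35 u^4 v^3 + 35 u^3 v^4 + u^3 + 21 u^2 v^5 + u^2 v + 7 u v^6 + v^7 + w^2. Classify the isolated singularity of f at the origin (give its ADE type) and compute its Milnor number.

Type D_8, Milnor number mu = 8.

The Hessian of f at 0 has rank 1. Corank 2; j^3 = u^2*(u + v) has shape L^2 M (L != M), so D-series; mu = 8 gives D_8.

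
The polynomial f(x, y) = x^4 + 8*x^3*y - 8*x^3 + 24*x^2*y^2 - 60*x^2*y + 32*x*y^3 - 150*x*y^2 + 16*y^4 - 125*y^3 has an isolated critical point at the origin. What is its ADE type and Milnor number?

Type E_{6}, Milnor number mu = 6.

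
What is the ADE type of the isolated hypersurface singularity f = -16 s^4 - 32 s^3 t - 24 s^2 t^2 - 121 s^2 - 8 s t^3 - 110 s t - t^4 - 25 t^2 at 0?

A3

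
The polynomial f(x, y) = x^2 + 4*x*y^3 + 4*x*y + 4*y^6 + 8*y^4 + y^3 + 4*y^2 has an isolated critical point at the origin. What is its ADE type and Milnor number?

The Hessian of f at 0 has rank 1. Corank 1: A-series; mu = 2 gives A_2.

Type A2, Milnor number mu = 2.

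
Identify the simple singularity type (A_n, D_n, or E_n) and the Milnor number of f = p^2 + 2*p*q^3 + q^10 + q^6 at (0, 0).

The Hessian of f at 0 has rank 1. Corank 1: A-series; mu = 9 gives A_9.

Type A9, Milnor number mu = 9.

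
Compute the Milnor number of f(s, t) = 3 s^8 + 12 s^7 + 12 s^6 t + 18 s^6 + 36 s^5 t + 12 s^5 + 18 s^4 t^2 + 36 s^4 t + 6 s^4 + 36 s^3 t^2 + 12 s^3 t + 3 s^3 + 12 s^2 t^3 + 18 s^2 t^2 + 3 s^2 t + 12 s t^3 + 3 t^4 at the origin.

5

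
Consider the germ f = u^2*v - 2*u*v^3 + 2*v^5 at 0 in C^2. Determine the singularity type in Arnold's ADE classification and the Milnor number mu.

Type D_{6}, Milnor number mu = 6.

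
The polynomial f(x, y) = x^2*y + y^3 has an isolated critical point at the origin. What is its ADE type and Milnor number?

The Hessian of f at 0 is [[0, 0], [0, 0]] with rank 0, so corank 2. A Groebner basis of the Jacobian ideal J(f) in C{x,y} is {y^3, x^2 + 3*y^2, x*y}; counting standard monomials gives mu = 4. Corank 2; j^3 = y*(x^2 + y^2) splits into three distinct lines over C (the quadratic factor has nonzero discriminant), so D_4.

Type D_{4}, Milnor number mu = 4.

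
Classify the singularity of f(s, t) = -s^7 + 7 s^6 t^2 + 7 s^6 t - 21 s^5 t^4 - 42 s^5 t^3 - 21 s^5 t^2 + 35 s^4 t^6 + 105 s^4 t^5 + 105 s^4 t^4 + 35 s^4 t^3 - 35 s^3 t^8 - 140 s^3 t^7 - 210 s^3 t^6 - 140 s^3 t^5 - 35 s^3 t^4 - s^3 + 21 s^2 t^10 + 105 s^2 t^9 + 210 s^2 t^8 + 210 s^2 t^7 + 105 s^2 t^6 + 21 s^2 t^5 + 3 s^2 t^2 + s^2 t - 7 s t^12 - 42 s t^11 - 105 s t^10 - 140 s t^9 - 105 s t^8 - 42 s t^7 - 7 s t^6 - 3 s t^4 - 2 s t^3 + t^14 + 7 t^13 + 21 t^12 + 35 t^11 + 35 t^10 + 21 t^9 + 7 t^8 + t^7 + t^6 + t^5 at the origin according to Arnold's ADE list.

D_8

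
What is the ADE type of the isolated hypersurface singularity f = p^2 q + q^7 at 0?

D8

The Hessian of f at 0 has rank 0. Corank 2; j^3 = p^2*q has shape L^2 M (L != M), so D-series; mu = 8 gives D_8.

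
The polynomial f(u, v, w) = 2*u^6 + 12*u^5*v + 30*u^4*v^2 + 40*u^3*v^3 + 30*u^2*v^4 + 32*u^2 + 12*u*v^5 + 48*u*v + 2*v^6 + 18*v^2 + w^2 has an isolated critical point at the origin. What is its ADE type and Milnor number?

Type A_5, Milnor number mu = 5.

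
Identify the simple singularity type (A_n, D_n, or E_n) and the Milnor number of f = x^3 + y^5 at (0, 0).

The Hessian of f at 0 has rank 0. Corank 2; j^3 = x^3 is a perfect cube, so E-series; the 5-jet and mu = 8 give E_8.

Type E8, Milnor number mu = 8.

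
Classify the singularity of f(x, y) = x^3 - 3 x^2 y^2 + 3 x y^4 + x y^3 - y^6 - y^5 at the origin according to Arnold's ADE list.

E7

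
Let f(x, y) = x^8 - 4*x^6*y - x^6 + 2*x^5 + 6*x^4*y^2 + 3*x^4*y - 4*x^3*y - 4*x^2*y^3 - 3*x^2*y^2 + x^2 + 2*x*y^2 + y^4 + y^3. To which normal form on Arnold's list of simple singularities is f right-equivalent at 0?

A2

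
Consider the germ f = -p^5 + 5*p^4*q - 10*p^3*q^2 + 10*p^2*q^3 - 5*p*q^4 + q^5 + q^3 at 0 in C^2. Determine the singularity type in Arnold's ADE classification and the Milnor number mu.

Type E_8, Milnor number mu = 8.

The Hessian of f at 0 has rank 0. Corank 2; j^3 = q^3 is a perfect cube, so E-series; the 5-jet and mu = 8 give E_8.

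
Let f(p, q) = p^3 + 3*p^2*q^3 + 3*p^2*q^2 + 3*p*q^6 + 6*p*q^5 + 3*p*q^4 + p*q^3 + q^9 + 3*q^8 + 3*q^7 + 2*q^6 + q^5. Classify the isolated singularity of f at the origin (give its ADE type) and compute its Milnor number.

Type E_{7}, Milnor number mu = 7.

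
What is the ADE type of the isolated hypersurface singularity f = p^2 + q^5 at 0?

A4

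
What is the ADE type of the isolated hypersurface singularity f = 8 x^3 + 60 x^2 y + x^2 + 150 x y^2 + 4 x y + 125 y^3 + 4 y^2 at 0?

The Hessian of f at 0 has rank 1. Corank 1: A-series; mu = 2 gives A_2.

A2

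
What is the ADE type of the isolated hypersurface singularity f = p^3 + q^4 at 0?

The Hessian of f at 0 is [[0, 0], [0, 0]] with rank 0, so corank 2. A Groebner basis of the Jacobian ideal J(f) in C{p,q} is {q^3, p^2}; counting standard monomials gives mu = 6. Corank 2; j^3 = p^3 is a perfect cube, so E-series; the 4-jet and mu = 6 give E_6.

E_6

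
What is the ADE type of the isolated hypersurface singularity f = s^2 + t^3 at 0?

The Hessian of f at 0 has rank 1. Corank 1: A-series; mu = 2 gives A_2.

A_{2}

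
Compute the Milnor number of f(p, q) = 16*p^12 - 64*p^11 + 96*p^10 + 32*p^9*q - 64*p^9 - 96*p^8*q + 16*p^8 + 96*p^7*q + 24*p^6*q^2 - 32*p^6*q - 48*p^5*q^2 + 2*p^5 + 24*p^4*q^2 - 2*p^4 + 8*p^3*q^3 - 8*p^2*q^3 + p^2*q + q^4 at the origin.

5

The Hessian of f at 0 has rank 0. Corank 2; j^3 = p^2*q has shape L^2 M (L != M), so D-series; mu = 5 gives D_5.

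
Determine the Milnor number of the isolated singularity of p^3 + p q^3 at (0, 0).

7

The Hessian of f at 0 is [[0, 0], [0, 0]] with rank 0, so corank 2. A Groebner basis of the Jacobian ideal J(f) in C{p,q} is {p^3, p*q^2, 3*p^2 + q^3}; counting standard monomials gives mu = 7. Corank 2; j^3 = p^3 is a perfect cube, so E-series; the 4-jet and mu = 7 give E_7.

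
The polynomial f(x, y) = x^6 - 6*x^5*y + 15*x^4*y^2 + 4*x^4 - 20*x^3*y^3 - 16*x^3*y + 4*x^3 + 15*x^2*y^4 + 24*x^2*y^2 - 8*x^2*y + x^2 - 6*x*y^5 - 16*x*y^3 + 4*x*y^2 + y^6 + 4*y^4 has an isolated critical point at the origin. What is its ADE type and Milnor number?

Type A_{5}, Milnor number mu = 5.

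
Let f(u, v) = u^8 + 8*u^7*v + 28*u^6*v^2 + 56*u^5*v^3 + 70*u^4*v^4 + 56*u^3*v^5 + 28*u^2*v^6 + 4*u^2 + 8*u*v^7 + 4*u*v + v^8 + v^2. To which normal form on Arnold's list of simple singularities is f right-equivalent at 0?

A7

The Hessian of f at 0 is [[8, 4], [4, 2]] with rank 1, so corank 1. A Groebner basis of the Jacobian ideal J(f) in C{u,v} is {v^7, u + v/2}; counting standard monomials gives mu = 7. Corank 1: A-series; mu = 7 gives A_7.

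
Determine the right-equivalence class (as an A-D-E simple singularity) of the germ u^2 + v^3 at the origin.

The Hessian of f at 0 has rank 1. Corank 1: A-series; mu = 2 gives A_2.

A_2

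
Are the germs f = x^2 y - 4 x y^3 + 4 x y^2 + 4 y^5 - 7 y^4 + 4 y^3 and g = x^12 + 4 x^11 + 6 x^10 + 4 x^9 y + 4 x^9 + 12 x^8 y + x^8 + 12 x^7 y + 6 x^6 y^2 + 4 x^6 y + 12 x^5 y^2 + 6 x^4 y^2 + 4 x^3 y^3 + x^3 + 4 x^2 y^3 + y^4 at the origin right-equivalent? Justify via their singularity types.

No.

The Hessian of f at 0 is [[0, 0], [0, 0]] with rank 0, so corank 2. A Groebner basis of the Jacobian ideal J(f) in C{x,y} is {x*y^2 + x*y + 2*y^2, -x*y/2 + y^3 - y^2, x^2 + 6*x*y + 8*y^2}; counting standard monomials gives mu = 5. Corank 2; j^3 = y*(x + 2*y)^2 has shape L^2 M (L != M), so D-series; mu = 5 gives D_5. The Hessian of g at 0 is [[0, 0], [0, 0]] with rank 0, so corank 2. A Groebner basis of the Jacobian ideal J(g) in C{x,y} is {y^3, x^2}; counting standard monomials gives mu = 6. Corank 2; j^3 = x^3 is a perfect cube, so E-series; the 4-jet and mu = 6 give E_6. f is D_5 but g is E_6, hence not right-equivalent.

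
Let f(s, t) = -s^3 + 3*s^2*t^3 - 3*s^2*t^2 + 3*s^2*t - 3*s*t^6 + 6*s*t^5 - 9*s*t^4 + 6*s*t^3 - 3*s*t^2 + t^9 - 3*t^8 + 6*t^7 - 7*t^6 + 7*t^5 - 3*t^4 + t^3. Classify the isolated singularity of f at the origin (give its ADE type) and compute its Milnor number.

Type E8, Milnor number mu = 8.

The Hessian of f at 0 has rank 0. Corank 2; j^3 = -(s - t)^3 is a perfect cube, so E-series; the 5-jet and mu = 8 give E_8.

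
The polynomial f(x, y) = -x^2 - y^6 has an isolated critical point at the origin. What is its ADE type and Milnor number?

Type A_{5}, Milnor number mu = 5.

The Hessian of f at 0 has rank 1. Corank 1: A-series; mu = 5 gives A_5.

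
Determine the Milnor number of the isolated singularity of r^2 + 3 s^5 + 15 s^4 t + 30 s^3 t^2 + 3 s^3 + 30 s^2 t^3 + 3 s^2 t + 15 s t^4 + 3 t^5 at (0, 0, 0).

6

The Hessian of f at 0 has rank 1. Corank 2; j^3 = 3*s^2*(s + t) has shape L^2 M (L != M), so D-series; mu = 6 gives D_6.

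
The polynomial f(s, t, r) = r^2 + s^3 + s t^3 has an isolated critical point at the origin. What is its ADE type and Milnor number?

The Hessian of f at 0 has rank 1. Corank 2; j^3 = s^3 is a perfect cube, so E-series; the 4-jet and mu = 7 give E_7.

Type E_{7}, Milnor number mu = 7.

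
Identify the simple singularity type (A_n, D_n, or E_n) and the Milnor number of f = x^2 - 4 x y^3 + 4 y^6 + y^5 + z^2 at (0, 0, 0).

Type A_{4}, Milnor number mu = 4.

The Hessian of f at 0 is [[2, 0, 0], [0, 0, 0], [0, 0, 2]] with rank 2, so corank 1. A Groebner basis of the Jacobian ideal J(f) in C{x,y,z} is {-x/2 + y^3, x^2, x*y, z}; counting standard monomials gives mu = 4. Corank 1: A-series; mu = 4 gives A_4.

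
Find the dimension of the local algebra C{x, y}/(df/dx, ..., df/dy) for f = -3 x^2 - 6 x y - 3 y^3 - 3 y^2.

The Hessian of f at 0 has rank 1. Corank 1: A-series; mu = 2 gives A_2.

2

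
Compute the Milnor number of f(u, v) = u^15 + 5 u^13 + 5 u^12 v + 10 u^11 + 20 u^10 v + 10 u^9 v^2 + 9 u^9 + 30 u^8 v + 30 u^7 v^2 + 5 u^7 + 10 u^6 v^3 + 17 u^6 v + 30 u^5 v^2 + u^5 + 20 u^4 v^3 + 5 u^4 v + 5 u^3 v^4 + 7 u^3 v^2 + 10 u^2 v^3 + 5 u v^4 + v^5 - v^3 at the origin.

8

The Hessian of f at 0 has rank 0. Corank 2; j^3 = -v^3 is a perfect cube, so E-series; the 5-jet and mu = 8 give E_8.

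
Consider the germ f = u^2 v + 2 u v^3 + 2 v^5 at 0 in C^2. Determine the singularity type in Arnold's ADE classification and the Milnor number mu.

Type D_{6}, Milnor number mu = 6.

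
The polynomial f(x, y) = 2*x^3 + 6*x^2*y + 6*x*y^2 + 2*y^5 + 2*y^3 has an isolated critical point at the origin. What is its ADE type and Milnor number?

The Hessian of f at 0 has rank 0. Corank 2; j^3 = 2*(x + y)^3 is a perfect cube, so E-series; the 5-jet and mu = 8 give E_8.

Type E_{8}, Milnor number mu = 8.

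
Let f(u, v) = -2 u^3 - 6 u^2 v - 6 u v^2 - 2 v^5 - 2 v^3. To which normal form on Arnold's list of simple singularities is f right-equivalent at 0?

E8

The Hessian of f at 0 is [[0, 0], [0, 0]] with rank 0, so corank 2. A Groebner basis of the Jacobian ideal J(f) in C{u,v} is {v^4, u^2 + 2*u*v + v^2}; counting standard monomials gives mu = 8. Corank 2; j^3 = -2*(u + v)^3 is a perfect cube, so E-series; the 5-jet and mu = 8 give E_8.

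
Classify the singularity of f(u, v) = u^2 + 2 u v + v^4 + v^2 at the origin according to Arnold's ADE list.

The Hessian of f at 0 is [[2, 2], [2, 2]] with rank 1, so corank 1. A Groebner basis of the Jacobian ideal J(f) in C{u,v} is {v^3, u + v}; counting standard monomials gives mu = 3. Corank 1: A-series; mu = 3 gives A_3.

A_{3}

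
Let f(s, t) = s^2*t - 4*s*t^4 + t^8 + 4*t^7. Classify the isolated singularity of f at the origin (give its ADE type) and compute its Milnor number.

Type D9, Milnor number mu = 9.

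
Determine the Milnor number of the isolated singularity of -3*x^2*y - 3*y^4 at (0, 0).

5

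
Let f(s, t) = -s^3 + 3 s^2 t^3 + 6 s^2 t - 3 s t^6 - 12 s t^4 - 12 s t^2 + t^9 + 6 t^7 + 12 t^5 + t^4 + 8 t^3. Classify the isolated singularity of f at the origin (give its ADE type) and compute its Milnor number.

The Hessian of f at 0 is [[0, 0], [0, 0]] with rank 0, so corank 2. A Groebner basis of the Jacobian ideal J(f) in C{s,t} is {t^3, s^2 - 4*s*t + 4*t^2}; counting standard monomials gives mu = 6. Corank 2; j^3 = -(s - 2*t)^3 is a perfect cube, so E-series; the 4-jet and mu = 6 give E_6.

Type E6, Milnor number mu = 6.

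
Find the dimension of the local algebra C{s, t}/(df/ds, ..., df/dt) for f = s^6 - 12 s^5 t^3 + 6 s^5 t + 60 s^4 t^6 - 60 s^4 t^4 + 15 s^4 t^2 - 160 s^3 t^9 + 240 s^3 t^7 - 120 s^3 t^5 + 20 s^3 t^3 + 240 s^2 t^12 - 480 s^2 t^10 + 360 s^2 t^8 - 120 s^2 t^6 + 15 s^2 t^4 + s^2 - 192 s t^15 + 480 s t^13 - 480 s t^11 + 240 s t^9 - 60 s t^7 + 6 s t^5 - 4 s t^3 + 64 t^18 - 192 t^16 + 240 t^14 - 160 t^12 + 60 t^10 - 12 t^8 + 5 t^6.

5

The Hessian of f at 0 is [[2, 0], [0, 0]] with rank 1, so corank 1. A Groebner basis of the Jacobian ideal J(f) in C{s,t} is {s*t^2, -s/2 + t^3, s^2}; counting standard monomials gives mu = 5. Corank 1: A-series; mu = 5 gives A_5.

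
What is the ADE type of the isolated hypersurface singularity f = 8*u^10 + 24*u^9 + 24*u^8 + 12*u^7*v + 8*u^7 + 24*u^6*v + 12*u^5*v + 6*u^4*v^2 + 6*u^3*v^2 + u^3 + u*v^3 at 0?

The Hessian of f at 0 is [[0, 0], [0, 0]] with rank 0, so corank 2. A Groebner basis of the Jacobian ideal J(f) in C{u,v} is {u^3, u*v^2, 3*u^2 + v^3}; counting standard monomials gives mu = 7. Corank 2; j^3 = u^3 is a perfect cube, so E-series; the 4-jet and mu = 7 give E_7.

E7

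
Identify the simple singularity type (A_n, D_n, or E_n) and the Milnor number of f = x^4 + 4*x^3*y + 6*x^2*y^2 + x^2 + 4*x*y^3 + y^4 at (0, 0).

The Hessian of f at 0 is [[2, 0], [0, 0]] with rank 1, so corank 1. A Groebner basis of the Jacobian ideal J(f) in C{x,y} is {y^3, x}; counting standard monomials gives mu = 3. Corank 1: A-series; mu = 3 gives A_3.

Type A_3, Milnor number mu = 3.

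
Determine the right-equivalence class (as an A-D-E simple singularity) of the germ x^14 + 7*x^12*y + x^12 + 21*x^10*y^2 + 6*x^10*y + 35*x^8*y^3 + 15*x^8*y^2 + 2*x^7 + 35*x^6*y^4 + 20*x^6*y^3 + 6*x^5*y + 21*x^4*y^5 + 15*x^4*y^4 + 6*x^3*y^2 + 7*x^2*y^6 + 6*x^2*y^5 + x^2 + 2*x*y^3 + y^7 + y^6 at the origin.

The Hessian of f at 0 has rank 1. Corank 1: A-series; mu = 6 gives A_6.

A_{6}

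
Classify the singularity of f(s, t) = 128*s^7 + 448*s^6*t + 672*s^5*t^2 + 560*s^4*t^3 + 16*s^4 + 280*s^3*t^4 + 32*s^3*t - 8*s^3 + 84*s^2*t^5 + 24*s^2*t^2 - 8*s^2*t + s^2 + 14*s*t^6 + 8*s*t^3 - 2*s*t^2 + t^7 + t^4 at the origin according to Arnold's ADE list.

The Hessian of f at 0 has rank 1. Corank 1: A-series; mu = 6 gives A_6.

A6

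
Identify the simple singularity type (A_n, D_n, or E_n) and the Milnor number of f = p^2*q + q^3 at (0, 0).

The Hessian of f at 0 has rank 0. Corank 2; j^3 = q*(p^2 + q^2) splits into three distinct lines over C (the quadratic factor has nonzero discriminant), so D_4.

Type D_4, Milnor number mu = 4.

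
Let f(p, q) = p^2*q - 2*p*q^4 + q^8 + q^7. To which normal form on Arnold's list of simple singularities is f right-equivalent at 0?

The Hessian of f at 0 has rank 0. Corank 2; j^3 = p^2*q has shape L^2 M (L != M), so D-series; mu = 9 gives D_9.

D_{9}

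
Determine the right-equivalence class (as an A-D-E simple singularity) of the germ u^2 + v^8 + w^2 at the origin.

A_7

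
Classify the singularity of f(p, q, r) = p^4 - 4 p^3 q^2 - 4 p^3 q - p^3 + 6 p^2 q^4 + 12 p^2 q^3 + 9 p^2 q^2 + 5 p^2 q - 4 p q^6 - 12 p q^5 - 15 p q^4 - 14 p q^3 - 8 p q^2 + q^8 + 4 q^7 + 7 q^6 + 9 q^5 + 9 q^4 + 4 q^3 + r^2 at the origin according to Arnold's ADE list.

The Hessian of f at 0 is [[0, 0, 0], [0, 0, 0], [0, 0, 2]] with rank 1, so corank 2. A Groebner basis of the Jacobian ideal J(f) in C{p,q,r} is {p*q^2 + 2*p*q/3 - 4*q^2/3, p*q/3 + q^3 - 2*q^2/3, p^2 - 8*p*q/3 + 4*q^2/3, r}; counting standard monomials gives mu = 5. Corank 2; j^3 = -(p - 2*q)^2*(p - q) has shape L^2 M (L != M), so D-series; mu = 5 gives D_5.

D_5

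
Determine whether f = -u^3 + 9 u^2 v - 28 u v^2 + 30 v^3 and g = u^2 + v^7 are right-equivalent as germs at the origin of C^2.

The Hessian of f at 0 has rank 0. Corank 2; j^3 = -(u - 3*v)*(u^2 - 6*u*v + 10*v^2) splits into three distinct lines over C (the quadratic factor has nonzero discriminant), so D_4. The Hessian of g at 0 has rank 1. Corank 1: A-series; mu = 6 gives A_6. f is D_4 but g is A_6, hence not right-equivalent.

No.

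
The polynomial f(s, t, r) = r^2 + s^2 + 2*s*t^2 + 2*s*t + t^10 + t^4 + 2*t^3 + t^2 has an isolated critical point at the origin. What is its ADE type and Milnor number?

The Hessian of f at 0 has rank 2. Corank 1: A-series; mu = 9 gives A_9.

Type A_9, Milnor number mu = 9.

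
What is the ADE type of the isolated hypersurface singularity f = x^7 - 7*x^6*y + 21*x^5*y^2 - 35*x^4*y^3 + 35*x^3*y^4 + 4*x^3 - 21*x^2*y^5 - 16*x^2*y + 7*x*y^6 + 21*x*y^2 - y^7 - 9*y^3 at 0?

D8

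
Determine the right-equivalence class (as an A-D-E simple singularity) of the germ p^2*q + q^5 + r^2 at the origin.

D_6

The Hessian of f at 0 has rank 1. Corank 2; j^3 = p^2*q has shape L^2 M (L != M), so D-series; mu = 6 gives D_6.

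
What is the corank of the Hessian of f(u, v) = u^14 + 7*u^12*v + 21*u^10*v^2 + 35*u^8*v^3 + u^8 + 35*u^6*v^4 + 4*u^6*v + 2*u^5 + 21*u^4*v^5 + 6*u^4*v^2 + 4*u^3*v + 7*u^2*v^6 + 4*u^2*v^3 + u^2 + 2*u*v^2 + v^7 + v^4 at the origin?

1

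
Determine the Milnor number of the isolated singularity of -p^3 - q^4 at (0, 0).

The Hessian of f at 0 has rank 0. Corank 2; j^3 = -p^3 is a perfect cube, so E-series; the 4-jet and mu = 6 give E_6.

6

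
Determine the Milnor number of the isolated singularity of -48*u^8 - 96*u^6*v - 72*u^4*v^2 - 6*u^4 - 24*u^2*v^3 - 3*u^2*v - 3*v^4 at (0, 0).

The Hessian of f at 0 is [[0, 0], [0, 0]] with rank 0, so corank 2. A Groebner basis of the Jacobian ideal J(f) in C{u,v} is {u^3, u^2/4 + v^3, u*v}; counting standard monomials gives mu = 5. Corank 2; j^3 = -3*u^2*v has shape L^2 M (L != M), so D-series; mu = 5 gives D_5.

5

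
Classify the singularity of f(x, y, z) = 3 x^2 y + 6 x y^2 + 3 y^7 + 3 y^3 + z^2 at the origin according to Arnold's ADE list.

D8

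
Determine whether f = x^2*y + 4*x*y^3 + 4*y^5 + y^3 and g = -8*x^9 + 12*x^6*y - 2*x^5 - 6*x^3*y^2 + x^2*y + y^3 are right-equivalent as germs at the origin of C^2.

Yes.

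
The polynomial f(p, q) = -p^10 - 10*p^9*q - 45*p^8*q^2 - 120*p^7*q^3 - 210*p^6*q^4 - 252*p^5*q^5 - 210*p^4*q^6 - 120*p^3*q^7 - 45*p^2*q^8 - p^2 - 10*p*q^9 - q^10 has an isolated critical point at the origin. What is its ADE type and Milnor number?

Type A_9, Milnor number mu = 9.

The Hessian of f at 0 has rank 1. Corank 1: A-series; mu = 9 gives A_9.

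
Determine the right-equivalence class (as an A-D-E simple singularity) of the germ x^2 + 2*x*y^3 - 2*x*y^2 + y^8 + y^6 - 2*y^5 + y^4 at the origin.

The Hessian of f at 0 has rank 1. Corank 1: A-series; mu = 7 gives A_7.

A_7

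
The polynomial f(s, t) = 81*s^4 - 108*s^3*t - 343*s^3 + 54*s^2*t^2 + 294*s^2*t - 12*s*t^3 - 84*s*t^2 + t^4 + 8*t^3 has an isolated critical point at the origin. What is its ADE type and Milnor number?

Type E6, Milnor number mu = 6.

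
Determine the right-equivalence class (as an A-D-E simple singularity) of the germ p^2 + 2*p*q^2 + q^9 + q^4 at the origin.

The Hessian of f at 0 is [[2, 0], [0, 0]] with rank 1, so corank 1. A Groebner basis of the Jacobian ideal J(f) in C{p,q} is {p^4, p + q^2}; counting standard monomials gives mu = 8. Corank 1: A-series; mu = 8 gives A_8.

A_8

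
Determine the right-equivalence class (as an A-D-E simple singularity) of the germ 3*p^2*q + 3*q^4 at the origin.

The Hessian of f at 0 is [[0, 0], [0, 0]] with rank 0, so corank 2. A Groebner basis of the Jacobian ideal J(f) in C{p,q} is {p^3, p^2/4 + q^3, p*q}; counting standard monomials gives mu = 5. Corank 2; j^3 = 3*p^2*q has shape L^2 M (L != M), so D-series; mu = 5 gives D_5.

D_5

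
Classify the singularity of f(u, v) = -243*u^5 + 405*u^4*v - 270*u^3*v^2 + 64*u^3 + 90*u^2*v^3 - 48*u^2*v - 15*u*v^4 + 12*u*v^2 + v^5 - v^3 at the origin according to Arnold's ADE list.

The Hessian of f at 0 has rank 0. Corank 2; j^3 = (4*u - v)^3 is a perfect cube, so E-series; the 5-jet and mu = 8 give E_8.

E8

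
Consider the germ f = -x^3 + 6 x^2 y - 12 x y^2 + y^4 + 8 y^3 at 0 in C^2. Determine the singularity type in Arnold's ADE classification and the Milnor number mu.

Type E6, Milnor number mu = 6.

The Hessian of f at 0 is [[0, 0], [0, 0]] with rank 0, so corank 2. A Groebner basis of the Jacobian ideal J(f) in C{x,y} is {y^3, x^2 - 4*x*y + 4*y^2}; counting standard monomials gives mu = 6. Corank 2; j^3 = -(x - 2*y)^3 is a perfect cube, so E-series; the 4-jet and mu = 6 give E_6.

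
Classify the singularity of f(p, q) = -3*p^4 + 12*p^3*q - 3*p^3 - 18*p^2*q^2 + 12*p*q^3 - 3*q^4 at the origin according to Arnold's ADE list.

E_6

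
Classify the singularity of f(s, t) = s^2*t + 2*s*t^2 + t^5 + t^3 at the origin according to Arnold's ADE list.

The Hessian of f at 0 has rank 0. Corank 2; j^3 = t*(s + t)^2 has shape L^2 M (L != M), so D-series; mu = 6 gives D_6.

D_6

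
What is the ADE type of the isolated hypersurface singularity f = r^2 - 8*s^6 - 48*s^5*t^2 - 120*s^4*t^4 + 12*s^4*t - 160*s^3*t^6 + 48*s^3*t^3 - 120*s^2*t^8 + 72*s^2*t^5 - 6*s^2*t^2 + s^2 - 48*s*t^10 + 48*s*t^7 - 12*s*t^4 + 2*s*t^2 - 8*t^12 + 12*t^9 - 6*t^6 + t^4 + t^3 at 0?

The Hessian of f at 0 has rank 2. Corank 1: A-series; mu = 2 gives A_2.

A_2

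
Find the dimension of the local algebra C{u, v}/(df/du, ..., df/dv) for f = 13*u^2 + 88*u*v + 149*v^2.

1

The Hessian of f at 0 has rank 2. Corank 0: nondegenerate Morse point, so A_1.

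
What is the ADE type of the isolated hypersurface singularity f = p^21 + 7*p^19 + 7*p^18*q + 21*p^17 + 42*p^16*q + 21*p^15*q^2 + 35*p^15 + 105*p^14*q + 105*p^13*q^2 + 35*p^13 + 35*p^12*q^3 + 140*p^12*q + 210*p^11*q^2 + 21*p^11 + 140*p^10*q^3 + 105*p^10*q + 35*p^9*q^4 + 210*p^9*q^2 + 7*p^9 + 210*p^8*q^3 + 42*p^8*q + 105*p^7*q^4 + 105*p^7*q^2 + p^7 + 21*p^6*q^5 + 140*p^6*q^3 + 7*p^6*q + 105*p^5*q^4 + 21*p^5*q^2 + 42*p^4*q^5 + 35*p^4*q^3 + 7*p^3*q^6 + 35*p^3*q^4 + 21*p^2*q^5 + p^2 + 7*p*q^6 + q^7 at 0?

A_{6}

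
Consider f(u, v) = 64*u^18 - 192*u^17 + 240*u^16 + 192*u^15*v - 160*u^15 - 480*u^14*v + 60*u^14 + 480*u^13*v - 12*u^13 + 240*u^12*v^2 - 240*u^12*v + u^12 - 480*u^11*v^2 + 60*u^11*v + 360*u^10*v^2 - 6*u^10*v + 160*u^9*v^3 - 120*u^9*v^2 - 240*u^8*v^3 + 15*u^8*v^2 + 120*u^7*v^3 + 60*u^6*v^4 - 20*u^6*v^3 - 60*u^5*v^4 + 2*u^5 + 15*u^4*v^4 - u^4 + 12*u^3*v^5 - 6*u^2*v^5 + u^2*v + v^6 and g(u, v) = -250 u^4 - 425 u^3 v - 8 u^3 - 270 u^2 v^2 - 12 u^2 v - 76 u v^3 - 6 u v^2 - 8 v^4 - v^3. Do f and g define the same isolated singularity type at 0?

The Hessian of f at 0 is [[0, 0], [0, 0]] with rank 0, so corank 2. A Groebner basis of the Jacobian ideal J(f) in C{u,v} is {u^2/6 + v^5, u^3, u*v}; counting standard monomials gives mu = 7. Corank 2; j^3 = u^2*v has shape L^2 M (L != M), so D-series; mu = 7 gives D_7. The Hessian of g at 0 is [[0, 0], [0, 0]] with rank 0, so corank 2. A Groebner basis of the Jacobian ideal J(g) in C{u,v} is {768*u^2/25 + 768*u*v/25 + v^4 - 8*v^3/25 + 192*v^2/25, u^3 + 108*u^2/25 + 108*u*v/25 + 2*v^3/25 + 27*v^2/25, u^2*v - 152*u^2/25 - 152*u*v/25 - 14*v^3/75 - 38*v^2/25, 32*u^2/5 + u*v^2 + 32*u*v/5 + 13*v^3/30 + 8*v^2/5}; counting standard monomials gives mu = 7. Corank 2; j^3 = -(2*u + v)^3 is a perfect cube, so E-series; the 4-jet and mu = 7 give E_7. f is D_7 but g is E_7, hence not right-equivalent.

No.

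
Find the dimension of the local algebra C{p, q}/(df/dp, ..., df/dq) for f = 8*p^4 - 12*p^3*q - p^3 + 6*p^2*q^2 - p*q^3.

The Hessian of f at 0 is [[0, 0], [0, 0]] with rank 0, so corank 2. A Groebner basis of the Jacobian ideal J(f) in C{p,q} is {3*p^2/4 + q^4 + q^3/4, p^3, p^2*q - p^2/4 - q^3/12, -p^2 + p*q^2 - q^3/3}; counting standard monomials gives mu = 7. Corank 2; j^3 = -p^3 is a perfect cube, so E-series; the 4-jet and mu = 7 give E_7.

7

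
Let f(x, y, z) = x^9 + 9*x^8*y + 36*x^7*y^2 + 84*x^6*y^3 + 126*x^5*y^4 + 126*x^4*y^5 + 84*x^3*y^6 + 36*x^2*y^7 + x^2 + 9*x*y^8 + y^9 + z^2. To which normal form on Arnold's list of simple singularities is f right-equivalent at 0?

The Hessian of f at 0 is [[2, 0, 0], [0, 0, 0], [0, 0, 2]] with rank 2, so corank 1. A Groebner basis of the Jacobian ideal J(f) in C{x,y,z} is {y^8, x, z}; counting standard monomials gives mu = 8. Corank 1: A-series; mu = 8 gives A_8.

A8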